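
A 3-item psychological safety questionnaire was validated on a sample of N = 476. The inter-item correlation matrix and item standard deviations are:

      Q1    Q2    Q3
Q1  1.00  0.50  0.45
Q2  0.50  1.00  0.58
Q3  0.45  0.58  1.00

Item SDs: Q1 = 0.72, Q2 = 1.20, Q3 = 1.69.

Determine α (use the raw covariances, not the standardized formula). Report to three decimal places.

Σσ²ᵢ = 0.72² + 1.20² + 1.69² = 4.8145
Covariances σ_ij = r_ij · s_i · s_j:
  σ(Q1,Q2) = 0.50 × 0.72 × 1.20 = 0.4320
  σ(Q1,Q3) = 0.45 × 0.72 × 1.69 = 0.5476
  σ(Q2,Q3) = 0.58 × 1.20 × 1.69 = 1.1762
σ²_T = Σσ²ᵢ + 2·Σσ_ij = 4.8145 + 2 × 2.1558 = 9.1261
α = (3/2)·(1 − 4.8145/9.1261) = 0.709

α = 0.709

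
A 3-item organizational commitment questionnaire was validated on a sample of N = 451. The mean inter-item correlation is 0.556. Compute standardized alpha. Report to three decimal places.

Standardized α = k·r̄ / (1 + (k−1)·r̄) = 3 × 0.556 / (1 + 2 × 0.556)
  = 1.6680 / 2.1120 = 0.790

α = 0.790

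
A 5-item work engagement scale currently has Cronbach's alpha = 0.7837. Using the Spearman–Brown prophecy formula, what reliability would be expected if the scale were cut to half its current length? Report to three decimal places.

predicted reliability = 0.644

Length factor m = 1/2
α' = m·α / (1 − (1−m)·α)
   = 1/2 × 0.7837 / (1 − (1 − 1/2) × 0.7837)
   = 0.3918 / 0.6081 = 0.644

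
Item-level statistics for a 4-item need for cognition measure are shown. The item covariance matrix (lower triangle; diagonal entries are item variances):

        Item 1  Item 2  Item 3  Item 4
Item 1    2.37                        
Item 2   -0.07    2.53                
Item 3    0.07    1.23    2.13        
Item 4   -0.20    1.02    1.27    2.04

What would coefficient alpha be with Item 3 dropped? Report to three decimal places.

Remaining items: Item 1, Item 2, Item 4 (k = 3).
sum of item variances = 2.37 + 2.53 + 2.04 = 6.94
σ²_total = 6.94 + 2 × 0.75 = 8.44
α (item deleted) = (3/2)·(1 − 6.94/8.44) = 0.267

coefficient alpha = 0.267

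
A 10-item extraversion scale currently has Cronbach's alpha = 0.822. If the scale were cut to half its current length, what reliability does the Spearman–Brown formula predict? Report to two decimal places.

Length factor m = 1/2
α' = m·α / (1 − (1−m)·α)
   = 1/2 × 0.822 / (1 − (1 − 1/2) × 0.822)
   = 0.4110 / 0.5890 = 0.70

predicted reliability = 0.70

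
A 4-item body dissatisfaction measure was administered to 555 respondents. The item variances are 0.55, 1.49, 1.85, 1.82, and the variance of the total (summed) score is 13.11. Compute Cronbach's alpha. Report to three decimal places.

Cronbach's alpha = 0.753

Σσ²ᵢ = 0.55 + 1.49 + 1.85 + 1.82 = 5.71
α = (k/(k−1))·(1 − Σσ²ᵢ/σ²_total) = (4/3)·(1 − 5.71/13.11) = 0.753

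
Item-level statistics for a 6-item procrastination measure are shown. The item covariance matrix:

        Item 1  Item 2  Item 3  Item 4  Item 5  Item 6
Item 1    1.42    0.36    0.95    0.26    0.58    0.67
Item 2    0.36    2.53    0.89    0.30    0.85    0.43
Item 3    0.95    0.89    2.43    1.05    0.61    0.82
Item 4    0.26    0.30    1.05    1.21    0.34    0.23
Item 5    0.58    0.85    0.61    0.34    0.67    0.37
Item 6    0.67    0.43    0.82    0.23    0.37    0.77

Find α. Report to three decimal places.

sum of item variances = 1.42 + 2.53 + 2.43 + 1.21 + 0.67 + 0.77 = 9.03
Sum of the distinct covariances = 8.71
σ²_total = 9.03 + 2 × 8.71 = 26.45
α = (k/(k−1))·(1 − sum of item variances/σ²_total) = (6/5)·(1 − 9.03/26.45) = 0.790

α = 0.790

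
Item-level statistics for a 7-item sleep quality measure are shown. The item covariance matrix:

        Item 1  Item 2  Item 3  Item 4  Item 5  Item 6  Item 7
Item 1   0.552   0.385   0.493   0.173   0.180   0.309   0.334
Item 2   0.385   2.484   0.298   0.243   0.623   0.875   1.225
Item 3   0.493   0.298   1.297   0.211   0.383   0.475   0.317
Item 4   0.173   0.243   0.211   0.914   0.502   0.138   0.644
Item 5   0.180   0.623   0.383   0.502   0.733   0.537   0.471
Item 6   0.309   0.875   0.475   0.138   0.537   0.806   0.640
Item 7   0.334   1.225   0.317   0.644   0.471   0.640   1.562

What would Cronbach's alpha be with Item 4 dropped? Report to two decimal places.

Cronbach's alpha = 0.80

Remaining items: Item 1, Item 2, Item 3, Item 5, Item 6, Item 7 (k = 6).
ΣVar(i) = 0.552 + 2.484 + 1.297 + 0.733 + 0.806 + 1.562 = 7.434
σ²_total = 7.434 + 2 × 7.545 = 22.524
α (item deleted) = (6/5)·(1 − 7.434/22.524) = 0.80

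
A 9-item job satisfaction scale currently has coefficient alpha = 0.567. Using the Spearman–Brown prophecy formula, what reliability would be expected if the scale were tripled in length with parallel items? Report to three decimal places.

predicted reliability = 0.797

Length factor m = 3
α' = m·α / (1 + (m−1)·α)
   = 3 × 0.567 / (1 + (3 − 1) × 0.567)
   = 1.7010 / 2.1340 = 0.797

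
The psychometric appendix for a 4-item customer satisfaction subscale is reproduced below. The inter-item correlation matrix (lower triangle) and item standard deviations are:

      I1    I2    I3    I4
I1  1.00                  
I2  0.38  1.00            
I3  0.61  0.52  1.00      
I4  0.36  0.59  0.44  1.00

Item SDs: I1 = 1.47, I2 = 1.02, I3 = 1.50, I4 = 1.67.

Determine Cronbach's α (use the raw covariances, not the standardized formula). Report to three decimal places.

Σσ²ᵢ = 1.47² + 1.02² + 1.50² + 1.67² = 8.2402
Covariances σ_ij = r_ij · s_i · s_j:
  σ(I1,I2) = 0.38 × 1.47 × 1.02 = 0.5698
  σ(I1,I3) = 0.61 × 1.47 × 1.50 = 1.3450
  σ(I1,I4) = 0.36 × 1.47 × 1.67 = 0.8838
  σ(I2,I3) = 0.52 × 1.02 × 1.50 = 0.7956
  σ(I2,I4) = 0.59 × 1.02 × 1.67 = 1.0050
  σ(I3,I4) = 0.44 × 1.50 × 1.67 = 1.1022
σ²_T = Σσ²ᵢ + 2·Σσ_ij = 8.2402 + 2 × 5.7014 = 19.6430
α = (4/3)·(1 − 8.2402/19.6430) = 0.774

Cronbach's α = 0.774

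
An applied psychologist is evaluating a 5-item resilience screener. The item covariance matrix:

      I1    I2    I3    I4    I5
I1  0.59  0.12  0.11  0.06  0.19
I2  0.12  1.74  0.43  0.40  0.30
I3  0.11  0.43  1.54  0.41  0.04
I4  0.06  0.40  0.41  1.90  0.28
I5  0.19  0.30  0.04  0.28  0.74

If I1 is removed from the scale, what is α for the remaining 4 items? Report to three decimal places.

α = 0.515

Remaining items: I2, I3, I4, I5 (k = 4).
sum of item variances = 1.74 + 1.54 + 1.90 + 0.74 = 5.92
σ²_T = 5.92 + 2 × 1.86 = 9.64
α (item deleted) = (4/3)·(1 − 5.92/9.64) = 0.515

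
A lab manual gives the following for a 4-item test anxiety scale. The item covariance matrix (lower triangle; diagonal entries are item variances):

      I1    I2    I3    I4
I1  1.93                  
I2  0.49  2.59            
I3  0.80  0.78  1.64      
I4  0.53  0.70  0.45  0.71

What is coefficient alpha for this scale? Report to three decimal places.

coefficient alpha = 0.696

Σσᵢ² = 1.93 + 2.59 + 1.64 + 0.71 = 6.87
Σ_{i<j} σ_ij = 3.75
total variance = 6.87 + 2 × 3.75 = 14.37
α = (k/(k−1))·(1 − Σσᵢ²/total variance) = (4/3)·(1 − 6.87/14.37) = 0.696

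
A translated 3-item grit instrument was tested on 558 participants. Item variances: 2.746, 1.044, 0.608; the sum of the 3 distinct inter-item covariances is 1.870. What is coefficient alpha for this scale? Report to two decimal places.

Σσᵢ² = 2.746 + 1.044 + 0.608 = 4.398
Sum of distinct covariances = 1.870
Var(T) = Σσᵢ² + 2·Σcov = 4.398 + 2 × 1.870 = 8.138
α = (3/2)·(1 − 4.398/8.138) = 0.69

α = 0.69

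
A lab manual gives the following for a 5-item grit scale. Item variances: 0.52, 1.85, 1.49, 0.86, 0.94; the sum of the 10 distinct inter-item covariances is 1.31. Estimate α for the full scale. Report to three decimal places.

ΣVar(i) = 0.52 + 1.85 + 1.49 + 0.86 + 0.94 = 5.66
Sum of distinct covariances = 1.31
total variance = ΣVar(i) + 2·Σcov = 5.66 + 2 × 1.31 = 8.28
α = (5/4)·(1 − 5.66/8.28) = 0.396

α = 0.396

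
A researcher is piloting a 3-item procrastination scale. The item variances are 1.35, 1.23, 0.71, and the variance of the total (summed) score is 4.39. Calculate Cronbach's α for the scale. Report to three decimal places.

Σσ²ᵢ = 1.35 + 1.23 + 0.71 = 3.29
α = (k/(k−1))·(1 − Σσ²ᵢ/σ²_T) = (3/2)·(1 − 3.29/4.39) = 0.376

Cronbach's α = 0.376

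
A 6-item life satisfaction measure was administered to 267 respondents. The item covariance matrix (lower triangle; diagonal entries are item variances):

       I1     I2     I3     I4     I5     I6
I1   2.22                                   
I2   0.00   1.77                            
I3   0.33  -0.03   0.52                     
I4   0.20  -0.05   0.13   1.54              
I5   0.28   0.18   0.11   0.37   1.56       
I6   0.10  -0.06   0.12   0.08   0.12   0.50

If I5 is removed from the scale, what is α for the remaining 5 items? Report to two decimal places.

α = 0.25

Remaining items: I1, I2, I3, I4, I6 (k = 5).
Σσ²ᵢ = 2.22 + 1.77 + 0.52 + 1.54 + 0.50 = 6.55
σ²_total = 6.55 + 2 × 0.82 = 8.19
α (item deleted) = (5/4)·(1 − 6.55/8.19) = 0.25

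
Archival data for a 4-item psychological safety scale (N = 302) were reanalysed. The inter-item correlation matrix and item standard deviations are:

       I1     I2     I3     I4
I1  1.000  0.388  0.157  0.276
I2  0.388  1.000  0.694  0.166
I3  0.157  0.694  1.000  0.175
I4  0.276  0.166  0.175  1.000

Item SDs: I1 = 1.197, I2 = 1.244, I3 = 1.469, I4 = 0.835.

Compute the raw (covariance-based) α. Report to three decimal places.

Σσ²ᵢ = 1.197² + 1.244² + 1.469² + 0.835² = 5.8355
Covariances σ_ij = r_ij · s_i · s_j:
  σ(I1,I2) = 0.388 × 1.197 × 1.244 = 0.5778
  σ(I1,I3) = 0.157 × 1.197 × 1.469 = 0.2761
  σ(I1,I4) = 0.276 × 1.197 × 0.835 = 0.2759
  σ(I2,I3) = 0.694 × 1.244 × 1.469 = 1.2682
  σ(I2,I4) = 0.166 × 1.244 × 0.835 = 0.1724
  σ(I3,I4) = 0.175 × 1.469 × 0.835 = 0.2147
σ²_T = Σσ²ᵢ + 2·Σσ_ij = 5.8355 + 2 × 2.7851 = 11.4057
α = (4/3)·(1 − 5.8355/11.4057) = 0.651

α = 0.651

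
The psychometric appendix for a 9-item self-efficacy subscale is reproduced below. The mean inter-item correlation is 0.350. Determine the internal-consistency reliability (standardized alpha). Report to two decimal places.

Standardized α = k·r̄ / (1 + (k−1)·r̄) = 9 × 0.350 / (1 + 8 × 0.350)
  = 3.1500 / 3.8000 = 0.83

standardized alpha = 0.83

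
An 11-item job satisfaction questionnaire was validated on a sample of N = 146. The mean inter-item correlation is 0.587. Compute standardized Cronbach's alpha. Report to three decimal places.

Standardized α = k·r̄ / (1 + (k−1)·r̄) = 11 × 0.587 / (1 + 10 × 0.587)
  = 6.4570 / 6.8700 = 0.940

α = 0.940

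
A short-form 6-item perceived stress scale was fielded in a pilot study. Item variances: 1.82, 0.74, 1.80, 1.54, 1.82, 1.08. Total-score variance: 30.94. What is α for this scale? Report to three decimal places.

Σσ²ᵢ = 1.82 + 0.74 + 1.80 + 1.54 + 1.82 + 1.08 = 8.80
α = (k/(k−1))·(1 − Σσ²ᵢ/σ²_total) = (6/5)·(1 − 8.80/30.94) = 0.859

α = 0.859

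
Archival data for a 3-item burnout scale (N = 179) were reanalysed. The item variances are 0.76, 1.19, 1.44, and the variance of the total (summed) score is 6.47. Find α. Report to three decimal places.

α = 0.714

Σσ²ᵢ = 0.76 + 1.19 + 1.44 = 3.39
α = (k/(k−1))·(1 − Σσ²ᵢ/Var(T)) = (3/2)·(1 − 3.39/6.47) = 0.714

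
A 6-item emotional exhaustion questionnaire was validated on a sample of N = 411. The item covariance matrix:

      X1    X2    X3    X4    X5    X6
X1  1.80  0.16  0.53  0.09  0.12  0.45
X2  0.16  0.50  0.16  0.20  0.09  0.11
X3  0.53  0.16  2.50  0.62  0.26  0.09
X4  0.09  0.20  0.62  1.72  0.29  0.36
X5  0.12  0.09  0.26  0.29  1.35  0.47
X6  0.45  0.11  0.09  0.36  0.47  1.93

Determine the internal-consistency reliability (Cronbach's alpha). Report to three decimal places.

Cronbach's alpha = 0.539

ΣVar(i) = 1.80 + 0.50 + 2.50 + 1.72 + 1.35 + 1.93 = 9.80
Sum of off-diagonal covariances = 4.00
total variance = 9.80 + 2 × 4.00 = 17.80
α = (k/(k−1))·(1 − ΣVar(i)/total variance) = (6/5)·(1 − 9.80/17.80) = 0.539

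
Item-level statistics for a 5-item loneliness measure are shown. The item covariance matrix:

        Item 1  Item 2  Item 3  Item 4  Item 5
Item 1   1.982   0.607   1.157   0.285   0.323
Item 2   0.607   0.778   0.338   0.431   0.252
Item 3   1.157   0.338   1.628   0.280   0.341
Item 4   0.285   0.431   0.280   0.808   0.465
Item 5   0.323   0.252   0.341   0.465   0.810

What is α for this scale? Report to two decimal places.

α = 0.75

Σσᵢ² = 1.982 + 0.778 + 1.628 + 0.808 + 0.810 = 6.006
Σ_{i<j} σ_ij = 4.479
σ²_total = 6.006 + 2 × 4.479 = 14.964
α = (k/(k−1))·(1 − Σσᵢ²/σ²_total) = (5/4)·(1 − 6.006/14.964) = 0.75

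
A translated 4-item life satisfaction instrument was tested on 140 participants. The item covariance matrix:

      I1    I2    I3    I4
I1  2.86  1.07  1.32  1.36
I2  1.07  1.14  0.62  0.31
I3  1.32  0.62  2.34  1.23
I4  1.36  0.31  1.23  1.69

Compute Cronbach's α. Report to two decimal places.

Cronbach's α = 0.79

Σσᵢ² = 2.86 + 1.14 + 2.34 + 1.69 = 8.03
Sum of the distinct covariances = 5.91
total variance = 8.03 + 2 × 5.91 = 19.85
α = (k/(k−1))·(1 − Σσᵢ²/total variance) = (4/3)·(1 − 8.03/19.85) = 0.79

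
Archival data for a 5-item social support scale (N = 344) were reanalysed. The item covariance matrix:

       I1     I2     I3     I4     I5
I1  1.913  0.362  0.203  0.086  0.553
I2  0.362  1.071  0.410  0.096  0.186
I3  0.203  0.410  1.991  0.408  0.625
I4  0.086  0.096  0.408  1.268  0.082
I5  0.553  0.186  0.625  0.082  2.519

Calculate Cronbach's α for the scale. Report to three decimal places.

Σσᵢ² = 1.913 + 1.071 + 1.991 + 1.268 + 2.519 = 8.762
Sum of the distinct covariances = 3.011
σ²_total = 8.762 + 2 × 3.011 = 14.784
α = (k/(k−1))·(1 − Σσᵢ²/σ²_total) = (5/4)·(1 − 8.762/14.784) = 0.509

α = 0.509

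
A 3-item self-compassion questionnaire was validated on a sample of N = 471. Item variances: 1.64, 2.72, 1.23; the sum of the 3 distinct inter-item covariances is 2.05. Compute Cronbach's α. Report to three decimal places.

Σσ²ᵢ = 1.64 + 2.72 + 1.23 = 5.59
Sum of distinct covariances = 2.05
total variance = Σσ²ᵢ + 2·Σcov = 5.59 + 2 × 2.05 = 9.69
α = (3/2)·(1 − 5.59/9.69) = 0.635

Cronbach's α = 0.635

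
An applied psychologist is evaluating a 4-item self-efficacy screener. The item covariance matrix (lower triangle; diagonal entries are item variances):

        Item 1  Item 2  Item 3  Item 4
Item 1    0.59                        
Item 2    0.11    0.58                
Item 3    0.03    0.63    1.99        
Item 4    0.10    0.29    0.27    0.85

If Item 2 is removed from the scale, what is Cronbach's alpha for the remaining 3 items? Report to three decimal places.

Cronbach's alpha = 0.284

Remaining items: Item 1, Item 3, Item 4 (k = 3).
Σσ²ᵢ = 0.59 + 1.99 + 0.85 = 3.43
total variance = 3.43 + 2 × 0.40 = 4.23
α (item deleted) = (3/2)·(1 − 3.43/4.23) = 0.284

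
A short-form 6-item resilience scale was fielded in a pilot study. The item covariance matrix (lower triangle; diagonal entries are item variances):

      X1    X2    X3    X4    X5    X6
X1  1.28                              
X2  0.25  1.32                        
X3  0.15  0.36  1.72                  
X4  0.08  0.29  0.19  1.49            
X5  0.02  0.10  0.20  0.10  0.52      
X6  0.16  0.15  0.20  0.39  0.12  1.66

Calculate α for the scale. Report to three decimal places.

α = 0.490

Σσ²ᵢ = 1.28 + 1.32 + 1.72 + 1.49 + 0.52 + 1.66 = 7.99
Sum of the distinct covariances = 2.76
σ²_T = 7.99 + 2 × 2.76 = 13.51
α = (k/(k−1))·(1 − Σσ²ᵢ/σ²_T) = (6/5)·(1 − 7.99/13.51) = 0.490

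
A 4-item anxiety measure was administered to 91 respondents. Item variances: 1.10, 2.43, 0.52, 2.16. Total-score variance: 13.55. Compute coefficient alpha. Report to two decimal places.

sum of item variances = 1.10 + 2.43 + 0.52 + 2.16 = 6.21
α = (k/(k−1))·(1 − sum of item variances/σ²_total) = (4/3)·(1 − 6.21/13.55) = 0.72

α = 0.72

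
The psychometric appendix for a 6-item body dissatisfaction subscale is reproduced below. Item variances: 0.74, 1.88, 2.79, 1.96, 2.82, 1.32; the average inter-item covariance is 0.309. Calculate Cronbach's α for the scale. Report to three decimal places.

Cronbach's α = 0.535

ΣVar(i) = 0.74 + 1.88 + 2.79 + 1.96 + 2.82 + 1.32 = 11.51
Sum of the 15 distinct covariances = 15 × 0.309 = 4.635
total variance = ΣVar(i) + 2·Σcov = 11.51 + 2 × 4.635 = 20.780
α = (6/5)·(1 − 11.51/20.780) = 0.535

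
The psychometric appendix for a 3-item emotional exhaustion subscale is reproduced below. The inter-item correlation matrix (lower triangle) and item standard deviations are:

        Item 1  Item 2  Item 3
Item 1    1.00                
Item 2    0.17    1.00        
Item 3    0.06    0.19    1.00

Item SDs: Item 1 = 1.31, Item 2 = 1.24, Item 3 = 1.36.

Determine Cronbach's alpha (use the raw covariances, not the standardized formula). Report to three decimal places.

α = 0.324

Σσ²ᵢ = 1.31² + 1.24² + 1.36² = 5.1033
Covariances σ_ij = r_ij · s_i · s_j:
  σ(Item 1,Item 2) = 0.17 × 1.31 × 1.24 = 0.2761
  σ(Item 1,Item 3) = 0.06 × 1.31 × 1.36 = 0.1069
  σ(Item 2,Item 3) = 0.19 × 1.24 × 1.36 = 0.3204
σ²_T = Σσ²ᵢ + 2·Σσ_ij = 5.1033 + 2 × 0.7034 = 6.5101
α = (3/2)·(1 − 5.1033/6.5101) = 0.324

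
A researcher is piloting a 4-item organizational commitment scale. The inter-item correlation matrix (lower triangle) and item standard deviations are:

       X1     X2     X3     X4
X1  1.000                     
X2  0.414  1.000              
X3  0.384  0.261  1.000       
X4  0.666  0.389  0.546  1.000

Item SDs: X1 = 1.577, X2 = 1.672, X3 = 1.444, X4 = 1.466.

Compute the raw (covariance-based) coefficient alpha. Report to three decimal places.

coefficient alpha = 0.757

Σσ²ᵢ = 1.577² + 1.672² + 1.444² + 1.466² = 9.5168
Covariances σ_ij = r_ij · s_i · s_j:
  σ(X1,X2) = 0.414 × 1.577 × 1.672 = 1.0916
  σ(X1,X3) = 0.384 × 1.577 × 1.444 = 0.8744
  σ(X1,X4) = 0.666 × 1.577 × 1.466 = 1.5397
  σ(X2,X3) = 0.261 × 1.672 × 1.444 = 0.6302
  σ(X2,X4) = 0.389 × 1.672 × 1.466 = 0.9535
  σ(X3,X4) = 0.546 × 1.444 × 1.466 = 1.1558
σ²_T = Σσ²ᵢ + 2·Σσ_ij = 9.5168 + 2 × 6.2452 = 22.0072
α = (4/3)·(1 − 9.5168/22.0072) = 0.757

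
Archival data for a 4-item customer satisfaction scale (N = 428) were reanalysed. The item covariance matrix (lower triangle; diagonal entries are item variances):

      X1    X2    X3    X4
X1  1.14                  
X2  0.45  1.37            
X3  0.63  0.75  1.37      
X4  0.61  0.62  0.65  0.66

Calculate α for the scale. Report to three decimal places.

α = 0.827

Σσᵢ² = 1.14 + 1.37 + 1.37 + 0.66 = 4.54
Σ_{i<j} σ_ij = 3.71
total variance = 4.54 + 2 × 3.71 = 11.96
α = (k/(k−1))·(1 − Σσᵢ²/total variance) = (4/3)·(1 − 4.54/11.96) = 0.827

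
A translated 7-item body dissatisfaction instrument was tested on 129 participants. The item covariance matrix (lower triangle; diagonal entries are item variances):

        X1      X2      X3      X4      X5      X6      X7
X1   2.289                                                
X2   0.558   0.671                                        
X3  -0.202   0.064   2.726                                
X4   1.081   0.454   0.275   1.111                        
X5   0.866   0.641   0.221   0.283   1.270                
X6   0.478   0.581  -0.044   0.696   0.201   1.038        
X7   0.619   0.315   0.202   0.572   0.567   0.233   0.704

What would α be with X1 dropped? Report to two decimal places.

α = 0.70

Remaining items: X2, X3, X4, X5, X6, X7 (k = 6).
Σσᵢ² = 0.671 + 2.726 + 1.111 + 1.270 + 1.038 + 0.704 = 7.520
Var(T) = 7.520 + 2 × 5.261 = 18.042
α (item deleted) = (6/5)·(1 − 7.520/18.042) = 0.70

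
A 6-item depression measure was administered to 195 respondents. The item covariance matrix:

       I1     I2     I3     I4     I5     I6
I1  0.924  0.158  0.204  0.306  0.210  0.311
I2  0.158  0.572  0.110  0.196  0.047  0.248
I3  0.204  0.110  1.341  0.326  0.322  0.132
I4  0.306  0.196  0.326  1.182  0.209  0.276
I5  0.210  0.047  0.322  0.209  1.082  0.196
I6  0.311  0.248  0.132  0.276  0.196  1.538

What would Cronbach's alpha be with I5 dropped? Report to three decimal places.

Remaining items: I1, I2, I3, I4, I6 (k = 5).
ΣVar(i) = 0.924 + 0.572 + 1.341 + 1.182 + 1.538 = 5.557
Var(T) = 5.557 + 2 × 2.267 = 10.091
α (item deleted) = (5/4)·(1 − 5.557/10.091) = 0.562

α = 0.562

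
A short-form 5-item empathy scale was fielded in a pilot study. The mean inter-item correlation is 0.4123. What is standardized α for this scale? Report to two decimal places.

α = 0.78

Standardized α = k·r̄ / (1 + (k−1)·r̄) = 5 × 0.4123 / (1 + 4 × 0.4123)
  = 2.0615 / 2.6492 = 0.78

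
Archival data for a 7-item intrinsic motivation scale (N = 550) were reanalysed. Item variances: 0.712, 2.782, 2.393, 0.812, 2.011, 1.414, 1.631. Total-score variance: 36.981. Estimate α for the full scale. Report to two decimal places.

α = 0.80

sum of item variances = 0.712 + 2.782 + 2.393 + 0.812 + 2.011 + 1.414 + 1.631 = 11.755
α = (k/(k−1))·(1 − sum of item variances/total variance) = (7/6)·(1 − 11.755/36.981) = 0.80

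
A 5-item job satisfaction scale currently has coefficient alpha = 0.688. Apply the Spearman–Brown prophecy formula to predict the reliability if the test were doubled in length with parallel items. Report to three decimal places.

Length factor m = 2
α' = m·α / (1 + (m−1)·α)
   = 2 × 0.688 / (1 + (2 − 1) × 0.688)
   = 1.3760 / 1.6880 = 0.815

predicted reliability = 0.815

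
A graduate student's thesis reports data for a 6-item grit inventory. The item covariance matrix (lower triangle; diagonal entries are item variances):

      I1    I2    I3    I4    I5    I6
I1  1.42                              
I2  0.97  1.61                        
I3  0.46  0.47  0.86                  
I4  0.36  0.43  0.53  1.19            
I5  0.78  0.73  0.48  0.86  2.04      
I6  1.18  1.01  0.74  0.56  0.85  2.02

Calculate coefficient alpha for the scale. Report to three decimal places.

coefficient alpha = 0.834

ΣVar(i) = 1.42 + 1.61 + 0.86 + 1.19 + 2.04 + 2.02 = 9.14
Sum of off-diagonal covariances = 10.41
total variance = 9.14 + 2 × 10.41 = 29.96
α = (k/(k−1))·(1 − ΣVar(i)/total variance) = (6/5)·(1 − 9.14/29.96) = 0.834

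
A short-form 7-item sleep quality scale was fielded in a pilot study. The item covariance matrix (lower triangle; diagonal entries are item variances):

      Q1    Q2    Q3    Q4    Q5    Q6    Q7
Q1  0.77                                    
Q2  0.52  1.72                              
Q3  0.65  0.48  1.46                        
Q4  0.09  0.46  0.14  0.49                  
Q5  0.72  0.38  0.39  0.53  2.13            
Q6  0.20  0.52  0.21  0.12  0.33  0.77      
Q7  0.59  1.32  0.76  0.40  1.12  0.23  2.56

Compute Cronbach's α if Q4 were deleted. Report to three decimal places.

α = 0.770

Remaining items: Q1, Q2, Q3, Q5, Q6, Q7 (k = 6).
ΣVar(i) = 0.77 + 1.72 + 1.46 + 2.13 + 0.77 + 2.56 = 9.41
σ²_total = 9.41 + 2 × 8.42 = 26.25
α (item deleted) = (6/5)·(1 − 9.41/26.25) = 0.770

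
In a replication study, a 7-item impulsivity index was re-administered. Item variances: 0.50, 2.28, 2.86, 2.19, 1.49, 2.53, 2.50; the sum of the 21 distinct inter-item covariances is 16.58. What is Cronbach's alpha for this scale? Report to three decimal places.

sum of item variances = 0.50 + 2.28 + 2.86 + 2.19 + 1.49 + 2.53 + 2.50 = 14.35
Sum of distinct covariances = 16.58
Var(T) = sum of item variances + 2·Σcov = 14.35 + 2 × 16.58 = 47.51
α = (7/6)·(1 − 14.35/47.51) = 0.814

Cronbach's alpha = 0.814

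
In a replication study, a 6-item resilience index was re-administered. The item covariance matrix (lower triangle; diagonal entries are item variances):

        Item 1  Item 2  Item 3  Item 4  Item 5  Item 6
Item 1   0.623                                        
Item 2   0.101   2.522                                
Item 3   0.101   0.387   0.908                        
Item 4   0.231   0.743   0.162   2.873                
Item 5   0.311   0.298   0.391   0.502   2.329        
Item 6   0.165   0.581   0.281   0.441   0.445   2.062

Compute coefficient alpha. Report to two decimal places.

α = 0.57

Σσ²ᵢ = 0.623 + 2.522 + 0.908 + 2.873 + 2.329 + 2.062 = 11.317
Sum of off-diagonal covariances = 5.140
Var(T) = 11.317 + 2 × 5.140 = 21.597
α = (k/(k−1))·(1 − Σσ²ᵢ/Var(T)) = (6/5)·(1 − 11.317/21.597) = 0.57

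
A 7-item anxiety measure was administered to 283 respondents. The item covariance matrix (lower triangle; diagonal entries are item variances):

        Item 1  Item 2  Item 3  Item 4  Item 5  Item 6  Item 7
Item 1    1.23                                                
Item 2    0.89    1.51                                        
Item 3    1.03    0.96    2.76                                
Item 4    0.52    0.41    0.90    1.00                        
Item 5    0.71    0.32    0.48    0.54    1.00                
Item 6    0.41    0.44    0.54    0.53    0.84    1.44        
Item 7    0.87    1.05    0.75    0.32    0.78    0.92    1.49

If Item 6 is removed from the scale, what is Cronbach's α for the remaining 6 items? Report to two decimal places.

Remaining items: Item 1, Item 2, Item 3, Item 4, Item 5, Item 7 (k = 6).
sum of item variances = 1.23 + 1.51 + 2.76 + 1.00 + 1.00 + 1.49 = 8.99
Var(T) = 8.99 + 2 × 10.53 = 30.05
α (item deleted) = (6/5)·(1 − 8.99/30.05) = 0.84

α = 0.84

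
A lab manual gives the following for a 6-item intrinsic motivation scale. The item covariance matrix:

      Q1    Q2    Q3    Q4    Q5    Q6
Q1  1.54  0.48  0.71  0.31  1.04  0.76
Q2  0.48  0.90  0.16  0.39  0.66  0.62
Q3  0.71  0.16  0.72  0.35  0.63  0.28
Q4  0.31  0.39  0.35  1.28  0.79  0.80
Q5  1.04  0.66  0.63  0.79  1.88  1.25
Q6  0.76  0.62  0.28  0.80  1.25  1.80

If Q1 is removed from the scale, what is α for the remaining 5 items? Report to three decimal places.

Remaining items: Q2, Q3, Q4, Q5, Q6 (k = 5).
ΣVar(i) = 0.90 + 0.72 + 1.28 + 1.88 + 1.80 = 6.58
σ²_T = 6.58 + 2 × 5.93 = 18.44
α (item deleted) = (5/4)·(1 − 6.58/18.44) = 0.804

α = 0.804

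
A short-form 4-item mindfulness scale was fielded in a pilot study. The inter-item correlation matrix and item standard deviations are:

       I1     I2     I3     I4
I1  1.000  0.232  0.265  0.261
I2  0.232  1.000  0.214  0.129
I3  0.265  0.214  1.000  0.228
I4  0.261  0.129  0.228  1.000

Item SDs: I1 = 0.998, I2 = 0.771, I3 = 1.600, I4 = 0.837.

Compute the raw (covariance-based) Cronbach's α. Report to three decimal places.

α = 0.504

Σσ²ᵢ = 0.998² + 0.771² + 1.600² + 0.837² = 4.8510
Covariances σ_ij = r_ij · s_i · s_j:
  σ(I1,I2) = 0.232 × 0.998 × 0.771 = 0.1785
  σ(I1,I3) = 0.265 × 0.998 × 1.600 = 0.4232
  σ(I1,I4) = 0.261 × 0.998 × 0.837 = 0.2180
  σ(I2,I3) = 0.214 × 0.771 × 1.600 = 0.2640
  σ(I2,I4) = 0.129 × 0.771 × 0.837 = 0.0832
  σ(I3,I4) = 0.228 × 1.600 × 0.837 = 0.3053
σ²_T = Σσ²ᵢ + 2·Σσ_ij = 4.8510 + 2 × 1.4722 = 7.7954
α = (4/3)·(1 − 4.8510/7.7954) = 0.504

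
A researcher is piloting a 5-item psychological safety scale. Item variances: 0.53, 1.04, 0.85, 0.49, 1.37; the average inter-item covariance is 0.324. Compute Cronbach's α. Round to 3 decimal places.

ΣVar(i) = 0.53 + 1.04 + 0.85 + 0.49 + 1.37 = 4.28
Sum of the 10 distinct covariances = 10 × 0.324 = 3.240
Var(T) = ΣVar(i) + 2·Σcov = 4.28 + 2 × 3.240 = 10.760
α = (5/4)·(1 − 4.28/10.760) = 0.753

Cronbach's α = 0.753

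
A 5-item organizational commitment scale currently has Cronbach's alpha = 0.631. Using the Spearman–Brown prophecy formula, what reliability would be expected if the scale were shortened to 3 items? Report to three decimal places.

Length factor m = 3/5 = 0.6000
α' = m·α / (1 − (1−m)·α)
   = 3/5 × 0.631 / (1 − (1 − 3/5) × 0.631)
   = 0.3786 / 0.7476 = 0.506

predicted reliability = 0.506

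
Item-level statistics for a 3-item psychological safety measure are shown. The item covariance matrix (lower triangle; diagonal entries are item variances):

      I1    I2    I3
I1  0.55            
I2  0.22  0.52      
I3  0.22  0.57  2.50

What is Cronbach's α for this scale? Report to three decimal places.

α = 0.542

Σσᵢ² = 0.55 + 0.52 + 2.50 = 3.57
Sum of off-diagonal covariances = 1.01
Var(T) = 3.57 + 2 × 1.01 = 5.59
α = (k/(k−1))·(1 − Σσᵢ²/Var(T)) = (3/2)·(1 − 3.57/5.59) = 0.542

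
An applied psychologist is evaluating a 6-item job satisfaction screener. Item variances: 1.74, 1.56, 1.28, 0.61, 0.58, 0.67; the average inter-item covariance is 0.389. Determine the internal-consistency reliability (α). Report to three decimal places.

α = 0.773

sum of item variances = 1.74 + 1.56 + 1.28 + 0.61 + 0.58 + 0.67 = 6.44
Sum of the 15 distinct covariances = 15 × 0.389 = 5.835
σ²_total = sum of item variances + 2·Σcov = 6.44 + 2 × 5.835 = 18.110
α = (6/5)·(1 − 6.44/18.110) = 0.773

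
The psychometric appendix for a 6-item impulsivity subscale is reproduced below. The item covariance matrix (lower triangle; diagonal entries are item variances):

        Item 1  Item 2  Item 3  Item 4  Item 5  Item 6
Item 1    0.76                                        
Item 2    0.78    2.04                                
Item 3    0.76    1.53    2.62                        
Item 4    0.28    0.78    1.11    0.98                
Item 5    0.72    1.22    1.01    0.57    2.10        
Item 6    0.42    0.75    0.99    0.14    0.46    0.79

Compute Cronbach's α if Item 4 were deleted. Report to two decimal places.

Remaining items: Item 1, Item 2, Item 3, Item 5, Item 6 (k = 5).
Σσ²ᵢ = 0.76 + 2.04 + 2.62 + 2.10 + 0.79 = 8.31
σ²_T = 8.31 + 2 × 8.64 = 25.59
α (item deleted) = (5/4)·(1 − 8.31/25.59) = 0.84

Cronbach's α = 0.84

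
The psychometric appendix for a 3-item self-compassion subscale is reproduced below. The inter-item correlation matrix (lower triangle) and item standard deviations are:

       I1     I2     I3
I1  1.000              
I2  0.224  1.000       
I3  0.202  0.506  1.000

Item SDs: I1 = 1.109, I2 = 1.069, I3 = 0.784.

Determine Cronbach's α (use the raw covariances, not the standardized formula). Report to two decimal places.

Cronbach's α = 0.55

Σσ²ᵢ = 1.109² + 1.069² + 0.784² = 2.9873
Covariances σ_ij = r_ij · s_i · s_j:
  σ(I1,I2) = 0.224 × 1.109 × 1.069 = 0.2656
  σ(I1,I3) = 0.202 × 1.109 × 0.784 = 0.1756
  σ(I2,I3) = 0.506 × 1.069 × 0.784 = 0.4241
σ²_T = Σσ²ᵢ + 2·Σσ_ij = 2.9873 + 2 × 0.8653 = 4.7179
α = (3/2)·(1 − 2.9873/4.7179) = 0.55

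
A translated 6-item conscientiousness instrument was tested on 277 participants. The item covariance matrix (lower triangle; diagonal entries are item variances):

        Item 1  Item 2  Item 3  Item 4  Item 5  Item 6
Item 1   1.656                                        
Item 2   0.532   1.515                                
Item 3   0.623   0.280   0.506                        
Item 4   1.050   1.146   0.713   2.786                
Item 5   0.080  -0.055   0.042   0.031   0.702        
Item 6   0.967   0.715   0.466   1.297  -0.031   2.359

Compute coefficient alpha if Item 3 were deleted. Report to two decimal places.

Remaining items: Item 1, Item 2, Item 4, Item 5, Item 6 (k = 5).
ΣVar(i) = 1.656 + 1.515 + 2.786 + 0.702 + 2.359 = 9.018
σ²_total = 9.018 + 2 × 5.732 = 20.482
α (item deleted) = (5/4)·(1 − 9.018/20.482) = 0.70

α = 0.70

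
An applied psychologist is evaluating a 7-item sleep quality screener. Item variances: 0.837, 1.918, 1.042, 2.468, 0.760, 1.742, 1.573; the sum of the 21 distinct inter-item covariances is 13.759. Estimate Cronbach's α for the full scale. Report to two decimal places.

Cronbach's α = 0.85

Σσᵢ² = 0.837 + 1.918 + 1.042 + 2.468 + 0.760 + 1.742 + 1.573 = 10.340
Sum of distinct covariances = 13.759
total variance = Σσᵢ² + 2·Σcov = 10.340 + 2 × 13.759 = 37.858
α = (7/6)·(1 − 10.340/37.858) = 0.85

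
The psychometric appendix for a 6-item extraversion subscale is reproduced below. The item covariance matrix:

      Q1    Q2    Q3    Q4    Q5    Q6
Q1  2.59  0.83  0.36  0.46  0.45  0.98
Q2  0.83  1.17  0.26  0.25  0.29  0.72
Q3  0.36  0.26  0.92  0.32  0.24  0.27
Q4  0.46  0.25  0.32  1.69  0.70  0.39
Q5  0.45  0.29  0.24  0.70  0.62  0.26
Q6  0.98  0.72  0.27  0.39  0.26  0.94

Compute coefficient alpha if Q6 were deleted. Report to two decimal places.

α = 0.68

Remaining items: Q1, Q2, Q3, Q4, Q5 (k = 5).
sum of item variances = 2.59 + 1.17 + 0.92 + 1.69 + 0.62 = 6.99
σ²_total = 6.99 + 2 × 4.16 = 15.31
α (item deleted) = (5/4)·(1 − 6.99/15.31) = 0.68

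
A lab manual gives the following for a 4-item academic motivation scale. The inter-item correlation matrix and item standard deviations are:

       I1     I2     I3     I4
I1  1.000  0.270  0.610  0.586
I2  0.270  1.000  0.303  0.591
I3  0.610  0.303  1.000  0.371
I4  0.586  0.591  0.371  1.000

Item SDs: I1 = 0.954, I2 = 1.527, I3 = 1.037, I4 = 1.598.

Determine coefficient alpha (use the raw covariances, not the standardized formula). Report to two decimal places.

Σσ²ᵢ = 0.954² + 1.527² + 1.037² + 1.598² = 6.8708
Covariances σ_ij = r_ij · s_i · s_j:
  σ(I1,I2) = 0.270 × 0.954 × 1.527 = 0.3933
  σ(I1,I3) = 0.610 × 0.954 × 1.037 = 0.6035
  σ(I1,I4) = 0.586 × 0.954 × 1.598 = 0.8934
  σ(I2,I3) = 0.303 × 1.527 × 1.037 = 0.4798
  σ(I2,I4) = 0.591 × 1.527 × 1.598 = 1.4421
  σ(I3,I4) = 0.371 × 1.037 × 1.598 = 0.6148
σ²_T = Σσ²ᵢ + 2·Σσ_ij = 6.8708 + 2 × 4.4269 = 15.7246
α = (4/3)·(1 − 6.8708/15.7246) = 0.75

α = 0.75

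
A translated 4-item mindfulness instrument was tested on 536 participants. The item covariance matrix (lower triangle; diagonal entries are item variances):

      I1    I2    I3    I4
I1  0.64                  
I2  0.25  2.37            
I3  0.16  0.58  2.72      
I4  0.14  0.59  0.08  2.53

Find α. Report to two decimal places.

Σσ²ᵢ = 0.64 + 2.37 + 2.72 + 2.53 = 8.26
Sum of the distinct covariances = 1.80
Var(T) = 8.26 + 2 × 1.80 = 11.86
α = (k/(k−1))·(1 − Σσ²ᵢ/Var(T)) = (4/3)·(1 − 8.26/11.86) = 0.40

α = 0.40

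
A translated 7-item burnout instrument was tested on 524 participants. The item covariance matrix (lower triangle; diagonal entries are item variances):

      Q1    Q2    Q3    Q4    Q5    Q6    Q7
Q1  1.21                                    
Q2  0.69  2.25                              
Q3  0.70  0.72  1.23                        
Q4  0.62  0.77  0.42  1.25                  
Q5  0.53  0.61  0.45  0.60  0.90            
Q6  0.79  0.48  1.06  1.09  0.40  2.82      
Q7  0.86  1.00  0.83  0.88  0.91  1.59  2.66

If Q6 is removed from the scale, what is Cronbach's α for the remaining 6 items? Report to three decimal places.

Remaining items: Q1, Q2, Q3, Q4, Q5, Q7 (k = 6).
Σσ²ᵢ = 1.21 + 2.25 + 1.23 + 1.25 + 0.90 + 2.66 = 9.50
total variance = 9.50 + 2 × 10.59 = 30.68
α (item deleted) = (6/5)·(1 − 9.50/30.68) = 0.828

α = 0.828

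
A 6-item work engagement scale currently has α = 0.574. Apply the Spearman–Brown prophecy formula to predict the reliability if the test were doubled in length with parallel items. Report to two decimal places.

Length factor m = 2
α' = m·α / (1 + (m−1)·α)
   = 2 × 0.574 / (1 + (2 − 1) × 0.574)
   = 1.1480 / 1.5740 = 0.73

predicted reliability = 0.73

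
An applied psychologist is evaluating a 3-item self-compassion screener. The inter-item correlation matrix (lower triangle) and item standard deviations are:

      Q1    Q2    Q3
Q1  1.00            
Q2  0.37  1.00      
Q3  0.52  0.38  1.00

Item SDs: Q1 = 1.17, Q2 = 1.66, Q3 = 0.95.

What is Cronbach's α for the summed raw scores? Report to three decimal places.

α = 0.645

Σσ²ᵢ = 1.17² + 1.66² + 0.95² = 5.0270
Covariances σ_ij = r_ij · s_i · s_j:
  σ(Q1,Q2) = 0.37 × 1.17 × 1.66 = 0.7186
  σ(Q1,Q3) = 0.52 × 1.17 × 0.95 = 0.5780
  σ(Q2,Q3) = 0.38 × 1.66 × 0.95 = 0.5993
σ²_T = Σσ²ᵢ + 2·Σσ_ij = 5.0270 + 2 × 1.8959 = 8.8188
α = (3/2)·(1 − 5.0270/8.8188) = 0.645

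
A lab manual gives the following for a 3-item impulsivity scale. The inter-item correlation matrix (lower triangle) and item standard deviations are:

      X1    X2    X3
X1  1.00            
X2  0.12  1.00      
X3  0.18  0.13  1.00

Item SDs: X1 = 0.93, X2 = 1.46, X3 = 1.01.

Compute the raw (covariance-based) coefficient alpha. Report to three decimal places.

Σσ²ᵢ = 0.93² + 1.46² + 1.01² = 4.0166
Covariances σ_ij = r_ij · s_i · s_j:
  σ(X1,X2) = 0.12 × 0.93 × 1.46 = 0.1629
  σ(X1,X3) = 0.18 × 0.93 × 1.01 = 0.1691
  σ(X2,X3) = 0.13 × 1.46 × 1.01 = 0.1917
σ²_T = Σσ²ᵢ + 2·Σσ_ij = 4.0166 + 2 × 0.5237 = 5.0640
α = (3/2)·(1 − 4.0166/5.0640) = 0.310

α = 0.310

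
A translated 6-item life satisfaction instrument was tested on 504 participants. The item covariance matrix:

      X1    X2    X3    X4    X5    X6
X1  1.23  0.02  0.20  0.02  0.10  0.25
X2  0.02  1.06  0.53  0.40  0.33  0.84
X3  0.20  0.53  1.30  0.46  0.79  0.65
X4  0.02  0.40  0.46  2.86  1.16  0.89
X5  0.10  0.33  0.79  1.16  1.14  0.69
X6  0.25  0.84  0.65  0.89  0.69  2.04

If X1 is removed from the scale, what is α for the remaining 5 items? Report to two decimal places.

Remaining items: X2, X3, X4, X5, X6 (k = 5).
Σσᵢ² = 1.06 + 1.30 + 2.86 + 1.14 + 2.04 = 8.40
total variance = 8.40 + 2 × 6.74 = 21.88
α (item deleted) = (5/4)·(1 − 8.40/21.88) = 0.77

α = 0.77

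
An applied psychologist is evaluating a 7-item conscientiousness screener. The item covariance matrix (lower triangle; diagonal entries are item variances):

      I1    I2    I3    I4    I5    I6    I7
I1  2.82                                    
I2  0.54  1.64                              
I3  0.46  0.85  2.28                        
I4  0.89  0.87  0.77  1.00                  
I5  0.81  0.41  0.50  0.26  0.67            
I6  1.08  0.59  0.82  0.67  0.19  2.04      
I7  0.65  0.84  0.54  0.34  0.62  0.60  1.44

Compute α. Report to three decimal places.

sum of item variances = 2.82 + 1.64 + 2.28 + 1.00 + 0.67 + 2.04 + 1.44 = 11.89
Σ_{i<j} σ_ij = 13.30
Var(T) = 11.89 + 2 × 13.30 = 38.49
α = (k/(k−1))·(1 − sum of item variances/Var(T)) = (7/6)·(1 − 11.89/38.49) = 0.806

α = 0.806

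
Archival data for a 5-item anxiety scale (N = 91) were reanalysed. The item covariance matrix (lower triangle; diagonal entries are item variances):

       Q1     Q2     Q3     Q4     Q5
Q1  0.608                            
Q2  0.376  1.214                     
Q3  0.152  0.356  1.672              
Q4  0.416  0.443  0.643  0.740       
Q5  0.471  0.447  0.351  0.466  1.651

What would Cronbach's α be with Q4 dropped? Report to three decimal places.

α = 0.607

Remaining items: Q1, Q2, Q3, Q5 (k = 4).
sum of item variances = 0.608 + 1.214 + 1.672 + 1.651 = 5.145
σ²_total = 5.145 + 2 × 2.153 = 9.451
α (item deleted) = (4/3)·(1 − 5.145/9.451) = 0.607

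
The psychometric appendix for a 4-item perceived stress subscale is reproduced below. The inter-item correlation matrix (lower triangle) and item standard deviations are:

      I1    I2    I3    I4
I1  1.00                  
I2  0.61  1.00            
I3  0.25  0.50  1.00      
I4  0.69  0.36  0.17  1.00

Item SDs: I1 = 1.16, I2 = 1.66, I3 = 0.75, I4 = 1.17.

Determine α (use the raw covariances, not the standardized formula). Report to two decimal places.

Σσ²ᵢ = 1.16² + 1.66² + 0.75² + 1.17² = 6.0326
Covariances σ_ij = r_ij · s_i · s_j:
  σ(I1,I2) = 0.61 × 1.16 × 1.66 = 1.1746
  σ(I1,I3) = 0.25 × 1.16 × 0.75 = 0.2175
  σ(I1,I4) = 0.69 × 1.16 × 1.17 = 0.9365
  σ(I2,I3) = 0.50 × 1.66 × 0.75 = 0.6225
  σ(I2,I4) = 0.36 × 1.66 × 1.17 = 0.6992
  σ(I3,I4) = 0.17 × 0.75 × 1.17 = 0.1492
σ²_T = Σσ²ᵢ + 2·Σσ_ij = 6.0326 + 2 × 3.7995 = 13.6316
α = (4/3)·(1 − 6.0326/13.6316) = 0.74

α = 0.74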